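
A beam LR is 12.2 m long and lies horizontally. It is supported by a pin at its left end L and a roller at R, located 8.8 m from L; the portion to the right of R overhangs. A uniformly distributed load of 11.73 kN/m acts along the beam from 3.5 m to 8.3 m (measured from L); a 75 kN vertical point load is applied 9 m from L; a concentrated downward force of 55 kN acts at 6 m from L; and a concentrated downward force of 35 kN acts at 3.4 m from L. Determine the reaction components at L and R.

L_x = 0, L_y = 55.83 kN, R_y = 165.5 kN

Resultant of the distributed load: 11.73 × 4.8 = 56.304 kN at 5.9 m from L.
Moments about L: R_y·8.8 − (11.73·4.8)·5.9 − 75·9 − 55·6 − 35·3.4 = 0 → R_y = 1456.1936/8.8 = 165.477 ≈ 165.5 kN.
ΣF_y = 0: L_y + 165.477 − 11.73·4.8 − 75 − 55 − 35 = 0 → L_y = 55.83 kN.
ΣF_x = 0: no horizontal applied forces, so L_x = 0.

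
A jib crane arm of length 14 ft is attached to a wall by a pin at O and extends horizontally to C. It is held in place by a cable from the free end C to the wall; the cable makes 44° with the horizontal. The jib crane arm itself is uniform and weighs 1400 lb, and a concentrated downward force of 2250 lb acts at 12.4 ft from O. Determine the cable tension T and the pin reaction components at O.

ΣM about O: T·sin44°·14 − 1400·7 − 2250·12.4 = 0 → T = 37700/(14·0.694658) = 3876.52 ≈ 3877 lb.
ΣF_x = 0: O_x − T·cos44° = 0 → O_x = 3876.52 × 0.71934 = 2789 lb.
ΣF_y = 0: O_y + T·sin44° − 1400 − 2250 = 0 → O_y = 3650 − 3876.52 × 0.694658 = 957.1 lb.

T = 3877 lb, O_x = 2789 lb, O_y = 957.1 lb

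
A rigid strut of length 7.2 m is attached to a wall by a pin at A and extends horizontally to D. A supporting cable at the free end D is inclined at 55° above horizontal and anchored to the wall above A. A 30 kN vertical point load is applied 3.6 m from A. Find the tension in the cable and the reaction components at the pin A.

T = 18.31 kN, A_x = 10.50 kN, A_y = 15.00 kN

ΣM about A: T·sin55°·7.2 − 30·3.6 = 0 → T = 108/(7.2·0.819152) = 18.3116 ≈ 18.31 kN.
ΣF_x = 0: A_x − T·cos55° = 0 → A_x = 18.3116 × 0.573576 = 10.50 kN.
ΣF_y = 0: A_y + T·sin55° − 30 = 0 → A_y = 30 − 18.3116 × 0.819152 = 15.00 kN.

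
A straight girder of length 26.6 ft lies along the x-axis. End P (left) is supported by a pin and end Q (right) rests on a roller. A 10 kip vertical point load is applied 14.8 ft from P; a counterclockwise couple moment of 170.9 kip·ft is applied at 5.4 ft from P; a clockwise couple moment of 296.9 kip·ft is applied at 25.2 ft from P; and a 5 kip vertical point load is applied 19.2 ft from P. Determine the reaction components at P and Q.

Moments about P: Q_y·26.6 − 10·14.8 + 170.9 − 296.9 − 5·19.2 = 0 → Q_y = 370/26.6 = 13.9098 ≈ 13.91 kip.
ΣF_y = 0: P_y + 13.9098 − 10 − 5 = 0 → P_y = 1.090 kip.
ΣF_x = 0: no horizontal applied forces, so P_x = 0.

P_x = 0, P_y = 1.090 kip, Q_y = 13.91 kip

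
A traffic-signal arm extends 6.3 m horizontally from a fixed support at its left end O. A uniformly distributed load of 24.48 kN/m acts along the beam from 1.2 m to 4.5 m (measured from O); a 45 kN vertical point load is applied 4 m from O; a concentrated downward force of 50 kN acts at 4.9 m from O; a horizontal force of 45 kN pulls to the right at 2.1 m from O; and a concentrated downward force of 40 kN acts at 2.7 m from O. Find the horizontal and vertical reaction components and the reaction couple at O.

O_x = -45.00 kN, O_y = 215.8 kN, M_O = 763.2 kN·m

Resultant of the distributed load: 24.48 × 3.3 = 80.784 kN at 2.85 m from O.
ΣF_x = 0: O_x + 45 = 0 → O_x = -45.00 kN.
ΣF_y = 0: O_y − 24.48·3.3 − 45 − 50 − 40 = 0 → O_y = 215.8 kN.
ΣM about O: M_O − (24.48·3.3)·2.85 − 45·4 − 50·4.9 − 40·2.7 = 0 → M_O = 763.2 kN·m.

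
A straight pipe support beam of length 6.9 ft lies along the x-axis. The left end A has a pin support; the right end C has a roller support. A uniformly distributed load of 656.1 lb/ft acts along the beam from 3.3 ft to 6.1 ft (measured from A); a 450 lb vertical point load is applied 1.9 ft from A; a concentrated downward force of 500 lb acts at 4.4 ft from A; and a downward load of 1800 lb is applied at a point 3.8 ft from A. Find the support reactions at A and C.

A_x = 0, A_y = 1902 lb, C_y = 2685 lb

Resultant of the distributed load: 656.1 × 2.8 = 1837.08 lb at 4.7 ft from A.
Moments about A: C_y·6.9 − (656.1·2.8)·4.7 − 450·1.9 − 500·4.4 − 1800·3.8 = 0 → C_y = 18529.276/6.9 = 2685.4 ≈ 2685 lb.
ΣF_y = 0: A_y + 2685.4 − 656.1·2.8 − 450 − 500 − 1800 = 0 → A_y = 1902 lb.
ΣF_x = 0: no horizontal applied forces, so A_x = 0.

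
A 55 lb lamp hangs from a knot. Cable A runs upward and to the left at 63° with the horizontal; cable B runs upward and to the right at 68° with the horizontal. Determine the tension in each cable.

T_A = 27.30 lb, T_B = 33.08 lb

ΣF_x = 0: −T_A·cos63° + T_B·cos68° = 0 → T_B = 1.21191·T_A.
ΣF_y = 0: T_A·sin63° + T_B·sin68° = 55.
Substitute: T_A·(0.891007 + 1.21191·0.927184) = 55 → T_A = 27.2997 ≈ 27.30 lb.
Then T_B = 1.21191 × 27.2997 = 33.08 lb.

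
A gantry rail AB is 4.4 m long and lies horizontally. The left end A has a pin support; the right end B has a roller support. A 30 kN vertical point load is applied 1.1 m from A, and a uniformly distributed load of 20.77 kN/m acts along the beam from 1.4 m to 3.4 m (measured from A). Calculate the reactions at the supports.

A_x = 0, A_y = 41.38 kN, B_y = 30.16 kN

Resultant of the distributed load: 20.77 × 2 = 41.54 kN at 2.4 m from A.
Moments about A: B_y·4.4 − 30·1.1 − (20.77·2)·2.4 = 0 → B_y = 132.696/4.4 = 30.1582 ≈ 30.16 kN.
ΣF_y = 0: A_y + 30.1582 − 30 − 20.77·2 = 0 → A_y = 41.38 kN.
ΣF_x = 0: no horizontal applied forces, so A_x = 0.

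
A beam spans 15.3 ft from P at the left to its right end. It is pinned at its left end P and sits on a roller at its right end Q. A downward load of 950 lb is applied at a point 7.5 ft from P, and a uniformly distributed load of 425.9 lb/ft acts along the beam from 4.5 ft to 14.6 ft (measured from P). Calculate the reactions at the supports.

Resultant of the distributed load: 425.9 × 10.1 = 4301.59 lb at 9.55 ft from P.
ΣM about P: Q_y·15.3 − 950·7.5 − (425.9·10.1)·9.55 = 0 → Q_y = 48205.1845/15.3 = 3150.67 ≈ 3151 lb.
ΣF_y = 0: P_y + 3150.67 − 950 − 425.9·10.1 = 0 → P_y = 2101 lb.
ΣF_x = 0: no horizontal applied forces, so P_x = 0.

P_x = 0, P_y = 2101 lb, Q_y = 3151 lb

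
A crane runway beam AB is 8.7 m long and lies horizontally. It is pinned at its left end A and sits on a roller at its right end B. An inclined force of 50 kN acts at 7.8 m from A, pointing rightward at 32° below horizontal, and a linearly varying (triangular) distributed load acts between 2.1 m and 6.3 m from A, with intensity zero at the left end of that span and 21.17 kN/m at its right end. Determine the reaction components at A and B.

Resultant of the triangular load: ½ × 21.17 × 4.2 = 44.457 kN, acting at 4.9 m from A (one-third of the span from the peak).
ΣM about A: B_y·8.7 − 50·sin32°·7.8 − (½·21.17·4.2)·4.9 = 0 → B_y = 424.508/8.7 = 48.794 ≈ 48.79 kN.
ΣF_y = 0: A_y + 48.794 − 50·sin32° − ½·21.17·4.2 = 0 → A_y = 22.16 kN.
ΣF_x = 0: A_x + 50·cos32° = 0 → A_x = -42.40 kN.

A_x = -42.40 kN, A_y = 22.16 kN, B_y = 48.79 kN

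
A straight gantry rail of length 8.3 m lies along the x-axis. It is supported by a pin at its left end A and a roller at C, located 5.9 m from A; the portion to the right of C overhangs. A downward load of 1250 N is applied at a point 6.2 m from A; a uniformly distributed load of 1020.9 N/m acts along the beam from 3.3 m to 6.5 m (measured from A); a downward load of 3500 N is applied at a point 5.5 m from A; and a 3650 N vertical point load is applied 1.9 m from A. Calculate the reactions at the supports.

A_x = 0, A_y = 3202 N, C_y = 8465 N

Resultant of the distributed load: 1020.9 × 3.2 = 3266.88 N at 4.9 m from A.
ΣM about A: C_y·5.9 − 1250·6.2 − (1020.9·3.2)·4.9 − 3500·5.5 − 3650·1.9 = 0 → C_y = 49942.712/5.9 = 8464.87 ≈ 8465 N.
ΣF_y = 0: A_y + 8464.87 − 1250 − 1020.9·3.2 − 3500 − 3650 = 0 → A_y = 3202 N.
ΣF_x = 0: no horizontal applied forces, so A_x = 0.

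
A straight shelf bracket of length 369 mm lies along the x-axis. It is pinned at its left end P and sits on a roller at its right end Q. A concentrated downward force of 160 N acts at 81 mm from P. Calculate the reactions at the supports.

P_x = 0, P_y = 124.9 N, Q_y = 35.12 N

Taking moments about P: Q_y·369 − 160·81 = 0 → Q_y = 12960/369 = 35.122 ≈ 35.12 N.
ΣF_y = 0: P_y + 35.122 − 160 = 0 → P_y = 124.9 N.
ΣF_x = 0: no horizontal applied forces, so P_x = 0.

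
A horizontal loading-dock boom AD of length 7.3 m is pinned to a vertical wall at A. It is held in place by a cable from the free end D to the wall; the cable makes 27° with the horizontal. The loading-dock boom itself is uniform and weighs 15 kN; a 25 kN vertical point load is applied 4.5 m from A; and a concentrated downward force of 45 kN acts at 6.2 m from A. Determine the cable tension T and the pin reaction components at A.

T = 134.7 kN, A_x = 120.0 kN, A_y = 23.87 kN

ΣM about A: T·sin27°·7.3 − 15·3.65 − 25·4.5 − 45·6.2 = 0 → T = 446.25/(7.3·0.45399) = 134.651 ≈ 134.7 kN.
ΣF_x = 0: A_x − T·cos27° = 0 → A_x = 134.651 × 0.891007 = 120.0 kN.
ΣF_y = 0: A_y + T·sin27° − 15 − 25 − 45 = 0 → A_y = 85 − 134.651 × 0.45399 = 23.87 kN.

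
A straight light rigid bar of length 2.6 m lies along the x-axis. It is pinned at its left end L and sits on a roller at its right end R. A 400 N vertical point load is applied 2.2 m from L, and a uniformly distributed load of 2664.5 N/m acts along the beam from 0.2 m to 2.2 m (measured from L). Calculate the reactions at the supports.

L_x = 0, L_y = 2931 N, R_y = 2798 N

Resultant of the distributed load: 2664.5 × 2 = 5329 N at 1.2 m from L.
Taking moments about L: R_y·2.6 − 400·2.2 − (2664.5·2)·1.2 = 0 → R_y = 7274.8/2.6 = 2798 N.
ΣF_y = 0: L_y + 2798 − 400 − 2664.5·2 = 0 → L_y = 2931 N.
ΣF_x = 0: no horizontal applied forces, so L_x = 0.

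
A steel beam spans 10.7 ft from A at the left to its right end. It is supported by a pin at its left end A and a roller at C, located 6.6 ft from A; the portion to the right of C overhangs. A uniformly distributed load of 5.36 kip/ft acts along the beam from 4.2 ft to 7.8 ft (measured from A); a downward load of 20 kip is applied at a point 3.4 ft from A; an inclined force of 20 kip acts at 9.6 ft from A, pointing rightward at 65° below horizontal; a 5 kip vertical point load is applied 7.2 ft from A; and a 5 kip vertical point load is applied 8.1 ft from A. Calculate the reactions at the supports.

Resultant of the distributed load: 5.36 × 3.6 = 19.296 kip at 6 ft from A.
Taking moments about A: C_y·6.6 − (5.36·3.6)·6 − 20·3.4 − 20·sin65°·9.6 − 5·7.2 − 5·8.1 = 0 → C_y = 434.287/6.6 = 65.8011 ≈ 65.80 kip.
ΣF_y = 0: A_y + 65.8011 − 5.36·3.6 − 20 − 20·sin65° − 5 − 5 = 0 → A_y = 1.621 kip.
ΣF_x = 0: A_x + 20·cos65° = 0 → A_x = -8.452 kip.

A_x = -8.452 kip, A_y = 1.621 kip, C_y = 65.80 kip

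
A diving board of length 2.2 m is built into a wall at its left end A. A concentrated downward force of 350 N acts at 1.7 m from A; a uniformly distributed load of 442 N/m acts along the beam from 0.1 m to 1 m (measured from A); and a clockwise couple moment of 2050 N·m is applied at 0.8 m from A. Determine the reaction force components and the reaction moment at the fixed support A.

Resultant of the distributed load: 442 × 0.9 = 397.8 N at 0.55 m from A.
ΣF_x = 0: A_x = 0.
ΣF_y = 0: A_y − 350 − 442·0.9 = 0 → A_y = 747.8 N.
ΣM about A: M_A − 350·1.7 − (442·0.9)·0.55 − 2050 = 0 → M_A = 2864 N·m.

A_x = 0, A_y = 747.8 N, M_A = 2864 N·m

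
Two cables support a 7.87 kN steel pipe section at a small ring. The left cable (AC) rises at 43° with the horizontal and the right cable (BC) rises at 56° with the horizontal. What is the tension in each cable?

ΣF_x = 0: −T_AC·cos43° + T_BC·cos56° = 0 → T_BC = 1.30787·T_AC.
ΣF_y = 0: T_AC·sin43° + T_BC·sin56° = 7.87.
Substitute: T_AC·(0.681998 + 1.30787·0.829038) = 7.87 → T_AC = 4.45571 ≈ 4.456 kN.
Then T_BC = 1.30787 × 4.45571 = 5.827 kN.

T_AC = 4.456 kN, T_BC = 5.827 kN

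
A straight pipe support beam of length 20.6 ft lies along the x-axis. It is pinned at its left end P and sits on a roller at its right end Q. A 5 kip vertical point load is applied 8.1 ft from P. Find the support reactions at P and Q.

ΣM about P: Q_y·20.6 − 5·8.1 = 0 → Q_y = 40.5/20.6 = 1.96602 ≈ 1.966 kip.
ΣF_y = 0: P_y + 1.96602 − 5 = 0 → P_y = 3.034 kip.
ΣF_x = 0: no horizontal applied forces, so P_x = 0.

P_x = 0, P_y = 3.034 kip, Q_y = 1.966 kip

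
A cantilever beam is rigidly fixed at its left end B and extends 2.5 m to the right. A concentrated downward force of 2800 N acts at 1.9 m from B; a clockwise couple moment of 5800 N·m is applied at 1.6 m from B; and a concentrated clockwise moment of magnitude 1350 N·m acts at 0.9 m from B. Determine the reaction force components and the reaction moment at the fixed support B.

ΣF_x = 0: B_x = 0.
ΣF_y = 0: B_y − 2800 = 0 → B_y = 2800 N.
ΣM about B: M_B − 2800·1.9 − 5800 − 1350 = 0 → M_B = 12470 N·m.

B_x = 0, B_y = 2800 N, M_B = 12470 N·m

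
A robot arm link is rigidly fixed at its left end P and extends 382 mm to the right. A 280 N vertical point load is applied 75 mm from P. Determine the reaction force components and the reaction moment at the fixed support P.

P_x = 0, P_y = 280.0 N, M_P = 21000 N·mm

ΣF_x = 0: P_x = 0.
ΣF_y = 0: P_y − 280 = 0 → P_y = 280.0 N.
ΣM about P: M_P − 280·75 = 0 → M_P = 21000 N·mm.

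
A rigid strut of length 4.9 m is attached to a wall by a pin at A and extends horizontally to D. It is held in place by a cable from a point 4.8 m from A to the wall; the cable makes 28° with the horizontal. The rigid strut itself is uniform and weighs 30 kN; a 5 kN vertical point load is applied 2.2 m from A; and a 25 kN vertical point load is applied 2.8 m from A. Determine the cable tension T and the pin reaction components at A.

ΣM about A: T·sin28°·4.8 − 30·2.45 − 5·2.2 − 25·2.8 = 0 → T = 154.5/(4.8·0.469472) = 68.5611 ≈ 68.56 kN.
ΣF_x = 0: A_x − T·cos28° = 0 → A_x = 68.5611 × 0.882948 = 60.54 kN.
ΣF_y = 0: A_y + T·sin28° − 30 − 5 − 25 = 0 → A_y = 60 − 68.5611 × 0.469472 = 27.81 kN.

T = 68.56 kN, A_x = 60.54 kN, A_y = 27.81 kN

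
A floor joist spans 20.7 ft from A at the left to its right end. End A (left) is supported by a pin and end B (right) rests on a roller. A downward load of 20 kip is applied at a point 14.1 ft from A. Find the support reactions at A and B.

Moments about A: B_y·20.7 − 20·14.1 = 0 → B_y = 282/20.7 = 13.6232 ≈ 13.62 kip.
ΣF_y = 0: A_y + 13.6232 − 20 = 0 → A_y = 6.377 kip.
ΣF_x = 0: no horizontal applied forces, so A_x = 0.

A_x = 0, A_y = 6.377 kip, B_y = 13.62 kip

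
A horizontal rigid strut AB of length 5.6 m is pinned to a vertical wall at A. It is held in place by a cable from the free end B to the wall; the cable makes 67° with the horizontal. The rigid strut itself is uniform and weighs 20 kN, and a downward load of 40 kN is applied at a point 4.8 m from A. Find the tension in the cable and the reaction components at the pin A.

ΣM about A: T·sin67°·5.6 − 20·2.8 − 40·4.8 = 0 → T = 248/(5.6·0.920505) = 48.1102 ≈ 48.11 kN.
ΣF_x = 0: A_x − T·cos67° = 0 → A_x = 48.1102 × 0.390731 = 18.80 kN.
ΣF_y = 0: A_y + T·sin67° − 20 − 40 = 0 → A_y = 60 − 48.1102 × 0.920505 = 15.71 kN.

T = 48.11 kN, A_x = 18.80 kN, A_y = 15.71 kN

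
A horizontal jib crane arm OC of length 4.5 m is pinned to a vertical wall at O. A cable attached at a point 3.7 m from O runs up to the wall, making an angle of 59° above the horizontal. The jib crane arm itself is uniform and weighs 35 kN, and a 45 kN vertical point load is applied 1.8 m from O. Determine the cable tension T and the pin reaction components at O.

T = 50.37 kN, O_x = 25.94 kN, O_y = 36.82 kN

ΣM about O: T·sin59°·3.7 − 35·2.25 − 45·1.8 = 0 → T = 159.75/(3.7·0.857167) = 50.3702 ≈ 50.37 kN.
ΣF_x = 0: O_x − T·cos59° = 0 → O_x = 50.3702 × 0.515038 = 25.94 kN.
ΣF_y = 0: O_y + T·sin59° − 35 − 45 = 0 → O_y = 80 − 50.3702 × 0.857167 = 36.82 kN.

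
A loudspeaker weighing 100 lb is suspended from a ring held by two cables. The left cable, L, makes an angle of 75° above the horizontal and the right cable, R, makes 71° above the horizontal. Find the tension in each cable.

T_L = 58.22 lb, T_R = 46.28 lb

ΣF_x = 0: −T_L·cos75° + T_R·cos71° = 0 → T_R = 0.794977·T_L.
ΣF_y = 0: T_L·sin75° + T_R·sin71° = 100.
Substitute: T_L·(0.965926 + 0.794977·0.945519) = 100 → T_L = 58.221 ≈ 58.22 lb.
Then T_R = 0.794977 × 58.221 = 46.28 lb.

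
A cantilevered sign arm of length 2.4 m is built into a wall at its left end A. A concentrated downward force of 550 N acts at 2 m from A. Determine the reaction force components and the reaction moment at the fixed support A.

A_x = 0, A_y = 550.0 N, M_A = 1100 N·m

ΣF_x = 0: A_x = 0.
ΣF_y = 0: A_y − 550 = 0 → A_y = 550.0 N.
ΣM about A: M_A − 550·2 = 0 → M_A = 1100 N·m.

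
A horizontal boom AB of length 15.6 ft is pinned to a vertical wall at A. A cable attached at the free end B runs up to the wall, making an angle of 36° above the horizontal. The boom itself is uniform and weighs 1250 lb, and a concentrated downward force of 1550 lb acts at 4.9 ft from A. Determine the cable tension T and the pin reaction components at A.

T = 1892 lb, A_x = 1530 lb, A_y = 1688 lb

ΣM about A: T·sin36°·15.6 − 1250·7.8 − 1550·4.9 = 0 → T = 17345/(15.6·0.587785) = 1891.61 ≈ 1892 lb.
ΣF_x = 0: A_x − T·cos36° = 0 → A_x = 1891.61 × 0.809017 = 1530 lb.
ΣF_y = 0: A_y + T·sin36° − 1250 − 1550 = 0 → A_y = 2800 − 1891.61 × 0.587785 = 1688 lb.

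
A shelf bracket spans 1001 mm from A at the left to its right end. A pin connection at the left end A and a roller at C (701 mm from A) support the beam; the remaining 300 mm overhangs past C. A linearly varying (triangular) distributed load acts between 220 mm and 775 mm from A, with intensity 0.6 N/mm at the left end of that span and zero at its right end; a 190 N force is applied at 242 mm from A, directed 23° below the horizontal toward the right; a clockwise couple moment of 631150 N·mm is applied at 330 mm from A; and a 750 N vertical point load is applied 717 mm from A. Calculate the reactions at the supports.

Resultant of the triangular load: ½ × 0.6 × 555 = 166.5 N, acting at 405 mm from A (one-third of the span from the peak).
ΣM about A: C_y·701 − (½·0.6·555)·405 − 190·sin23°·242 − 631150 − 750·717 = 0 → C_y = 1254300/701 = 1789.3 ≈ 1789 N.
ΣF_y = 0: A_y + 1789.3 − ½·0.6·555 − 190·sin23° − 750 = 0 → A_y = -798.6 N.
ΣF_x = 0: A_x + 190·cos23° = 0 → A_x = -174.9 N.

A_x = -174.9 N, A_y = -798.6 N, C_y = 1789 N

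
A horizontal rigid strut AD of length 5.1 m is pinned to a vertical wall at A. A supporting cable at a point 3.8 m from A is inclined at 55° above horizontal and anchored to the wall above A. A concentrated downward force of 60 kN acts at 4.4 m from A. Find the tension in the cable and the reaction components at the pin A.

ΣM about A: T·sin55°·3.8 − 60·4.4 = 0 → T = 264/(3.8·0.819152) = 84.8117 ≈ 84.81 kN.
ΣF_x = 0: A_x − T·cos55° = 0 → A_x = 84.8117 × 0.573576 = 48.65 kN.
ΣF_y = 0: A_y + T·sin55° − 60 = 0 → A_y = 60 − 84.8117 × 0.819152 = -9.474 kN.

T = 84.81 kN, A_x = 48.65 kN, A_y = -9.474 kN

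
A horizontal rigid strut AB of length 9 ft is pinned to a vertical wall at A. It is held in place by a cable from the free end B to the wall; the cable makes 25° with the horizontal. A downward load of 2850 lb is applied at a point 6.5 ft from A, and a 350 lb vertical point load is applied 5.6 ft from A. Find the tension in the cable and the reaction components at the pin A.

ΣM about A: T·sin25°·9 − 2850·6.5 − 350·5.6 = 0 → T = 20485/(9·0.422618) = 5385.74 ≈ 5386 lb.
ΣF_x = 0: A_x − T·cos25° = 0 → A_x = 5385.74 × 0.906308 = 4881 lb.
ΣF_y = 0: A_y + T·sin25° − 2850 − 350 = 0 → A_y = 3200 − 5385.74 × 0.422618 = 923.9 lb.

T = 5386 lb, A_x = 4881 lb, A_y = 923.9 lb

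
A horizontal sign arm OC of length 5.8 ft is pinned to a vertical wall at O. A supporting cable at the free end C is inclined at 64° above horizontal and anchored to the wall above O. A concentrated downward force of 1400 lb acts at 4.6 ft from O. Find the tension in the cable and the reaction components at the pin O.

T = 1235 lb, O_x = 541.6 lb, O_y = 289.7 lb

ΣM about O: T·sin64°·5.8 − 1400·4.6 = 0 → T = 6440/(5.8·0.898794) = 1235.37 ≈ 1235 lb.
ΣF_x = 0: O_x − T·cos64° = 0 → O_x = 1235.37 × 0.438371 = 541.6 lb.
ΣF_y = 0: O_y + T·sin64° − 1400 = 0 → O_y = 1400 − 1235.37 × 0.898794 = 289.7 lb.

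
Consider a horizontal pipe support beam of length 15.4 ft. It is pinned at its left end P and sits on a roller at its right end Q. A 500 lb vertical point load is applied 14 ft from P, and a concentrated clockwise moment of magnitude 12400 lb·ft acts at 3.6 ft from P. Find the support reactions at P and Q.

P_x = 0, P_y = -759.7 lb, Q_y = 1260 lb

Taking moments about P: Q_y·15.4 − 500·14 − 12400 = 0 → Q_y = 19400/15.4 = 1259.74 ≈ 1260 lb.
ΣF_y = 0: P_y + 1259.74 − 500 = 0 → P_y = -759.7 lb.
ΣF_x = 0: no horizontal applied forces, so P_x = 0.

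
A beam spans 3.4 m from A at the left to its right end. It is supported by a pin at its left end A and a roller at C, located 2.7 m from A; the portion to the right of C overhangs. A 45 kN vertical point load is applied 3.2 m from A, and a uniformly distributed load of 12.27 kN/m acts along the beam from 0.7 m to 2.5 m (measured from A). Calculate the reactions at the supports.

A_x = 0, A_y = 0.6647 kN, C_y = 66.42 kN

Resultant of the distributed load: 12.27 × 1.8 = 22.086 kN at 1.6 m from A.
ΣM about A: C_y·2.7 − 45·3.2 − (12.27·1.8)·1.6 = 0 → C_y = 179.3376/2.7 = 66.4213 ≈ 66.42 kN.
ΣF_y = 0: A_y + 66.4213 − 45 − 12.27·1.8 = 0 → A_y = 0.6647 kN.
ΣF_x = 0: no horizontal applied forces, so A_x = 0.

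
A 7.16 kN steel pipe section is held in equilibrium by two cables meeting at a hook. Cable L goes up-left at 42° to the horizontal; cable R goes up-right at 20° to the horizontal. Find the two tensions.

ΣF_x = 0: −T_L·cos42° + T_R·cos20° = 0 → T_R = 0.790838·T_L.
ΣF_y = 0: T_L·sin42° + T_R·sin20° = 7.16.
Substitute: T_L·(0.669131 + 0.790838·0.34202) = 7.16 → T_L = 7.62016 ≈ 7.620 kN.
Then T_R = 0.790838 × 7.62016 = 6.026 kN.

T_L = 7.620 kN, T_R = 6.026 kN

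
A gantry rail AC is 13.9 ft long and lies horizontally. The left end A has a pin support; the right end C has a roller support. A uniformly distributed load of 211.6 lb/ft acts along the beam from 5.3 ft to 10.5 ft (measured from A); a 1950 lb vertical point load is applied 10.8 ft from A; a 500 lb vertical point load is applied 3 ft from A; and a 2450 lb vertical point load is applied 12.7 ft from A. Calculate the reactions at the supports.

A_x = 0, A_y = 1513 lb, C_y = 4487 lb

Resultant of the distributed load: 211.6 × 5.2 = 1100.32 lb at 7.9 ft from A.
Taking moments about A: C_y·13.9 − (211.6·5.2)·7.9 − 1950·10.8 − 500·3 − 2450·12.7 = 0 → C_y = 62367.528/13.9 = 4486.87 ≈ 4487 lb.
ΣF_y = 0: A_y + 4486.87 − 211.6·5.2 − 1950 − 500 − 2450 = 0 → A_y = 1513 lb.
ΣF_x = 0: no horizontal applied forces, so A_x = 0.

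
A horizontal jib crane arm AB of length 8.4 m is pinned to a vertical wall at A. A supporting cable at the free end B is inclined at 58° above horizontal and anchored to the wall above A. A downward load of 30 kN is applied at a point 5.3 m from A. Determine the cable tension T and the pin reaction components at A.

ΣM about A: T·sin58°·8.4 − 30·5.3 = 0 → T = 159/(8.4·0.848048) = 22.3202 ≈ 22.32 kN.
ΣF_x = 0: A_x − T·cos58° = 0 → A_x = 22.3202 × 0.529919 = 11.83 kN.
ΣF_y = 0: A_y + T·sin58° − 30 = 0 → A_y = 30 − 22.3202 × 0.848048 = 11.07 kN.

T = 22.32 kN, A_x = 11.83 kN, A_y = 11.07 kN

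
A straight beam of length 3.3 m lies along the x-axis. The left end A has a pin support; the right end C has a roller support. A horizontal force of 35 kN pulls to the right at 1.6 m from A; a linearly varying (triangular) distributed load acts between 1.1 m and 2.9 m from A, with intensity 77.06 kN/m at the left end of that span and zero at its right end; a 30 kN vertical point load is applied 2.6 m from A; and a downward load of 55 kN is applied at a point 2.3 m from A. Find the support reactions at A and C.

A_x = -35.00 kN, A_y = 56.66 kN, C_y = 97.70 kN

Resultant of the triangular load: ½ × 77.06 × 1.8 = 69.354 kN, acting at 1.7 m from A (one-third of the span from the peak).
ΣM about A: C_y·3.3 − (½·77.06·1.8)·1.7 − 30·2.6 − 55·2.3 = 0 → C_y = 322.4018/3.3 = 97.6975 ≈ 97.70 kN.
ΣF_y = 0: A_y + 97.6975 − ½·77.06·1.8 − 30 − 55 = 0 → A_y = 56.66 kN.
ΣF_x = 0: A_x + 35 = 0 → A_x = -35.00 kN.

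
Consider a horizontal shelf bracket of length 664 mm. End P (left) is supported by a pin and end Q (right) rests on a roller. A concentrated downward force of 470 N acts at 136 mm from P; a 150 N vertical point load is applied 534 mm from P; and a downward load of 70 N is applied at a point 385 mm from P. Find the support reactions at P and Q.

Moments about P: Q_y·664 − 470·136 − 150·534 − 70·385 = 0 → Q_y = 170970/664 = 257.485 ≈ 257.5 N.
ΣF_y = 0: P_y + 257.485 − 470 − 150 − 70 = 0 → P_y = 432.5 N.
ΣF_x = 0: no horizontal applied forces, so P_x = 0.

P_x = 0, P_y = 432.5 N, Q_y = 257.5 N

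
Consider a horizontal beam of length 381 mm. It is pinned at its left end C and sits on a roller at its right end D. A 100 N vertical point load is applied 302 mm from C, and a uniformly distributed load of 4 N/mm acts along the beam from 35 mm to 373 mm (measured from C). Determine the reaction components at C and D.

Resultant of the distributed load: 4 × 338 = 1352 N at 204 mm from C.
ΣM about C: D_y·381 − 100·302 − (4·338)·204 = 0 → D_y = 306008/381 = 803.171 ≈ 803.2 N.
ΣF_y = 0: C_y + 803.171 − 100 − 4·338 = 0 → C_y = 648.8 N.
ΣF_x = 0: no horizontal applied forces, so C_x = 0.

C_x = 0, C_y = 648.8 N, D_y = 803.2 N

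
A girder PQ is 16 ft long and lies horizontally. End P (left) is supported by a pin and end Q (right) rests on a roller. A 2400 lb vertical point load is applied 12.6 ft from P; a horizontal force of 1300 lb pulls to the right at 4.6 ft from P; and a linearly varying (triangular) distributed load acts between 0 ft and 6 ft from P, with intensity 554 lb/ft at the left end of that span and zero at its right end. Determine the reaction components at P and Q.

P_x = -1300 lb, P_y = 1964 lb, Q_y = 2098 lb

Resultant of the triangular load: ½ × 554 × 6 = 1662 lb, acting at 2 ft from P (one-third of the span from the peak).
ΣM about P: Q_y·16 − 2400·12.6 − (½·554·6)·2 = 0 → Q_y = 33564/16 = 2097.75 ≈ 2098 lb.
ΣF_y = 0: P_y + 2097.75 − 2400 − ½·554·6 = 0 → P_y = 1964 lb.
ΣF_x = 0: P_x + 1300 = 0 → P_x = -1300 lb.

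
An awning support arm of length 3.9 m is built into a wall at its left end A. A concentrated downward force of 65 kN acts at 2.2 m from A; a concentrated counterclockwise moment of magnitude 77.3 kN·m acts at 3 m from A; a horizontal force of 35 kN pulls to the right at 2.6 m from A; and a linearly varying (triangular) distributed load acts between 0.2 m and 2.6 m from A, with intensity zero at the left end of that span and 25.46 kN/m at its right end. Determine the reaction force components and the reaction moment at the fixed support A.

A_x = -35.00 kN, A_y = 95.55 kN, M_A = 120.7 kN·m

Resultant of the triangular load: ½ × 25.46 × 2.4 = 30.552 kN, acting at 1.8 m from A (one-third of the span from the peak).
ΣF_x = 0: A_x + 35 = 0 → A_x = -35.00 kN.
ΣF_y = 0: A_y − 65 − ½·25.46·2.4 = 0 → A_y = 95.55 kN.
ΣM about A: M_A − 65·2.2 + 77.3 − (½·25.46·2.4)·1.8 = 0 → M_A = 120.7 kN·m.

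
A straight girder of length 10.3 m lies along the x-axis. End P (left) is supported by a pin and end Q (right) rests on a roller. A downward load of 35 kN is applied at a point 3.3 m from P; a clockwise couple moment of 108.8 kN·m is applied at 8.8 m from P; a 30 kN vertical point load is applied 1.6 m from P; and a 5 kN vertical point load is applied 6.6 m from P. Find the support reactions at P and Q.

Moments about P: Q_y·10.3 − 35·3.3 − 108.8 − 30·1.6 − 5·6.6 = 0 → Q_y = 305.3/10.3 = 29.6408 ≈ 29.64 kN.
ΣF_y = 0: P_y + 29.6408 − 35 − 30 − 5 = 0 → P_y = 40.36 kN.
ΣF_x = 0: no horizontal applied forces, so P_x = 0.

P_x = 0, P_y = 40.36 kN, Q_y = 29.64 kN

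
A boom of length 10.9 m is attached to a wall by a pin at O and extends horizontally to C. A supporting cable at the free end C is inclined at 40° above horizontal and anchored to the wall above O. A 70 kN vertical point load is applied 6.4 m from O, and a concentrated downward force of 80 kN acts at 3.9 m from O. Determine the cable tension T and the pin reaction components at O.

ΣM about O: T·sin40°·10.9 − 70·6.4 − 80·3.9 = 0 → T = 760/(10.9·0.642788) = 108.472 ≈ 108.5 kN.
ΣF_x = 0: O_x − T·cos40° = 0 → O_x = 108.472 × 0.766044 = 83.09 kN.
ΣF_y = 0: O_y + T·sin40° − 70 − 80 = 0 → O_y = 150 − 108.472 × 0.642788 = 80.28 kN.

T = 108.5 kN, O_x = 83.09 kN, O_y = 80.28 kN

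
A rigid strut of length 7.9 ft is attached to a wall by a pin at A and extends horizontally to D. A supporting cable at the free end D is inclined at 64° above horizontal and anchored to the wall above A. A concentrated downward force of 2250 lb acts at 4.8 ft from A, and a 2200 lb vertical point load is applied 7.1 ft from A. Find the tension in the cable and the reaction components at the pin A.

ΣM about A: T·sin64°·7.9 − 2250·4.8 − 2200·7.1 = 0 → T = 26420/(7.9·0.898794) = 3720.88 ≈ 3721 lb.
ΣF_x = 0: A_x − T·cos64° = 0 → A_x = 3720.88 × 0.438371 = 1631 lb.
ΣF_y = 0: A_y + T·sin64° − 2250 − 2200 = 0 → A_y = 4450 − 3720.88 × 0.898794 = 1106 lb.

T = 3721 lb, A_x = 1631 lb, A_y = 1106 lb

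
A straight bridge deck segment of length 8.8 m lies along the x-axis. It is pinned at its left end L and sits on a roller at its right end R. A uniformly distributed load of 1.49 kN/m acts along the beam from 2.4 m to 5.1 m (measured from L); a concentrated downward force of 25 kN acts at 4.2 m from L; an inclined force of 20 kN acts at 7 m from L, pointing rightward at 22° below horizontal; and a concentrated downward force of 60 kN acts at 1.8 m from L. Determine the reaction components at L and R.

L_x = -18.54 kN, L_y = 64.64 kN, R_y = 31.88 kN

Resultant of the distributed load: 1.49 × 2.7 = 4.023 kN at 3.75 m from L.
Moments about L: R_y·8.8 − (1.49·2.7)·3.75 − 25·4.2 − 20·sin22°·7 − 60·1.8 = 0 → R_y = 280.531/8.8 = 31.8785 ≈ 31.88 kN.
ΣF_y = 0: L_y + 31.8785 − 1.49·2.7 − 25 − 20·sin22° − 60 = 0 → L_y = 64.64 kN.
ΣF_x = 0: L_x + 20·cos22° = 0 → L_x = -18.54 kN.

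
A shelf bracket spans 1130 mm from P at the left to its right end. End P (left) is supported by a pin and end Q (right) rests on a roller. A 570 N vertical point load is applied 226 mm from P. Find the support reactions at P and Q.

ΣM about P: Q_y·1130 − 570·226 = 0 → Q_y = 128820/1130 = 114.0 N.
ΣF_y = 0: P_y + 114 − 570 = 0 → P_y = 456.0 N.
ΣF_x = 0: no horizontal applied forces, so P_x = 0.

P_x = 0, P_y = 456.0 N, Q_y = 114.0 N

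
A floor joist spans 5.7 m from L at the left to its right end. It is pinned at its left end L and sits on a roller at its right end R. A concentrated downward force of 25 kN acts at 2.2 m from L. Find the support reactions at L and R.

Moments about L: R_y·5.7 − 25·2.2 = 0 → R_y = 55/5.7 = 9.64912 ≈ 9.649 kN.
ΣF_y = 0: L_y + 9.64912 − 25 = 0 → L_y = 15.35 kN.
ΣF_x = 0: no horizontal applied forces, so L_x = 0.

L_x = 0, L_y = 15.35 kN, R_y = 9.649 kN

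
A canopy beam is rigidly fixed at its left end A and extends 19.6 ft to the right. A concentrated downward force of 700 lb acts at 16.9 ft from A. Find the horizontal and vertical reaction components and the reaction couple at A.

ΣF_x = 0: A_x = 0.
ΣF_y = 0: A_y − 700 = 0 → A_y = 700.0 lb.
ΣM about A: M_A − 700·16.9 = 0 → M_A = 11830 lb·ft.

A_x = 0, A_y = 700.0 lb, M_A = 11830 lb·ft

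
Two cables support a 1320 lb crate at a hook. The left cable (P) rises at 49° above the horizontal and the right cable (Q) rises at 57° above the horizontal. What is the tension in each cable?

T_P = 747.9 lb, T_Q = 900.9 lb

ΣF_x = 0: −T_P·cos49° + T_Q·cos57° = 0 → T_Q = 1.20458·T_P.
ΣF_y = 0: T_P·sin49° + T_Q·sin57° = 1320.
Substitute: T_P·(0.75471 + 1.20458·0.838671) = 1320 → T_P = 747.894 ≈ 747.9 lb.
Then T_Q = 1.20458 × 747.894 = 900.9 lb.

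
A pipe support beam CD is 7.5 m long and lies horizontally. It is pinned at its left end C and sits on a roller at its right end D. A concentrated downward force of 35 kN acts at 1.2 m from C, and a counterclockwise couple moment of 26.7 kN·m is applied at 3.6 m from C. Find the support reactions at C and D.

C_x = 0, C_y = 32.96 kN, D_y = 2.040 kN

ΣM about C: D_y·7.5 − 35·1.2 + 26.7 = 0 → D_y = 15.3/7.5 = 2.040 kN.
ΣF_y = 0: C_y + 2.04 − 35 = 0 → C_y = 32.96 kN.
ΣF_x = 0: no horizontal applied forces, so C_x = 0.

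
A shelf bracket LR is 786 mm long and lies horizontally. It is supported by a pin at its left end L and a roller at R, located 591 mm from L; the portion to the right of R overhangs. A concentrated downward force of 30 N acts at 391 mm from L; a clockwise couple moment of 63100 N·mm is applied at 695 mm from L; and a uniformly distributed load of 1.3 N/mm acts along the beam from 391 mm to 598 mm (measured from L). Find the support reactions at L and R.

Resultant of the distributed load: 1.3 × 207 = 269.1 N at 494.5 mm from L.
Taking moments about L: R_y·591 − 30·391 − 63100 − (1.3·207)·494.5 = 0 → R_y = 207899.95/591 = 351.777 ≈ 351.8 N.
ΣF_y = 0: L_y + 351.777 − 30 − 1.3·207 = 0 → L_y = -52.68 N.
ΣF_x = 0: no horizontal applied forces, so L_x = 0.

L_x = 0, L_y = -52.68 N, R_y = 351.8 N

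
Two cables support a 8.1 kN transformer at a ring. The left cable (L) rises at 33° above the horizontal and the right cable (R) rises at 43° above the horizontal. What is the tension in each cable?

T_L = 6.105 kN, T_R = 7.001 kN

ΣF_x = 0: −T_L·cos33° + T_R·cos43° = 0 → T_R = 1.14674·T_L.
ΣF_y = 0: T_L·sin33° + T_R·sin43° = 8.1.
Substitute: T_L·(0.544639 + 1.14674·0.681998) = 8.1 → T_L = 6.10531 ≈ 6.105 kN.
Then T_R = 1.14674 × 6.10531 = 7.001 kN.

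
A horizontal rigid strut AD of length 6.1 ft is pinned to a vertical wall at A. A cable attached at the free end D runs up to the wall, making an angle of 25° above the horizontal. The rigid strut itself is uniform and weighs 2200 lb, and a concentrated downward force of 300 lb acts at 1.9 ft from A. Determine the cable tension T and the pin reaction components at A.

T = 2824 lb, A_x = 2559 lb, A_y = 1307 lb

ΣM about A: T·sin25°·6.1 − 2200·3.05 − 300·1.9 = 0 → T = 7280/(6.1·0.422618) = 2823.93 ≈ 2824 lb.
ΣF_x = 0: A_x − T·cos25° = 0 → A_x = 2823.93 × 0.906308 = 2559 lb.
ΣF_y = 0: A_y + T·sin25° − 2200 − 300 = 0 → A_y = 2500 − 2823.93 × 0.422618 = 1307 lb.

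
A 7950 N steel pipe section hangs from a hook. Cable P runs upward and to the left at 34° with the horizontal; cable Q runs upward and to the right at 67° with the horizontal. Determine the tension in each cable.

T_P = 3164 N, T_Q = 6714 N

ΣF_x = 0: −T_P·cos34° + T_Q·cos67° = 0 → T_Q = 2.12176·T_P.
ΣF_y = 0: T_P·sin34° + T_Q·sin67° = 7950.
Substitute: T_P·(0.559193 + 2.12176·0.920505) = 7950 → T_P = 3164.45 ≈ 3164 N.
Then T_Q = 2.12176 × 3164.45 = 6714 N.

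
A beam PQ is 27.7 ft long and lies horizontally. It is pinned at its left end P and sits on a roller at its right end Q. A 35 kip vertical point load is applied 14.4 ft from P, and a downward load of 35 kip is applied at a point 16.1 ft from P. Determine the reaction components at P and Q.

P_x = 0, P_y = 31.46 kip, Q_y = 38.54 kip

ΣM about P: Q_y·27.7 − 35·14.4 − 35·16.1 = 0 → Q_y = 1067.5/27.7 = 38.5379 ≈ 38.54 kip.
ΣF_y = 0: P_y + 38.5379 − 35 − 35 = 0 → P_y = 31.46 kip.
ΣF_x = 0: no horizontal applied forces, so P_x = 0.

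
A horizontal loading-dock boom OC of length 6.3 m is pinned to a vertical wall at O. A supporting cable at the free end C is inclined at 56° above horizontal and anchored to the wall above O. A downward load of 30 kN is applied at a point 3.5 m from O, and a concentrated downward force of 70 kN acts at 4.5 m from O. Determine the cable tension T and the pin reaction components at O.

T = 80.41 kN, O_x = 44.97 kN, O_y = 33.33 kN

ΣM about O: T·sin56°·6.3 − 30·3.5 − 70·4.5 = 0 → T = 420/(6.3·0.829038) = 80.4145 ≈ 80.41 kN.
ΣF_x = 0: O_x − T·cos56° = 0 → O_x = 80.4145 × 0.559193 = 44.97 kN.
ΣF_y = 0: O_y + T·sin56° − 30 − 70 = 0 → O_y = 100 − 80.4145 × 0.829038 = 33.33 kN.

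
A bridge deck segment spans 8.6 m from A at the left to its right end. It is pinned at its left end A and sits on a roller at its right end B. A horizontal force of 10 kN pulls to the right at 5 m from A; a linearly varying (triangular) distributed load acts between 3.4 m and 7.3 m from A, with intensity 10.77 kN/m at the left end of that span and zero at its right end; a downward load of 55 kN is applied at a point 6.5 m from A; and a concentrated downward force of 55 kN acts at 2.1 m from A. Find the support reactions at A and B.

Resultant of the triangular load: ½ × 10.77 × 3.9 = 21.0015 kN, acting at 4.7 m from A (one-third of the span from the peak).
Taking moments about A: B_y·8.6 − (½·10.77·3.9)·4.7 − 55·6.5 − 55·2.1 = 0 → B_y = 571.70705/8.6 = 66.4776 ≈ 66.48 kN.
ΣF_y = 0: A_y + 66.4776 − ½·10.77·3.9 − 55 − 55 = 0 → A_y = 64.52 kN.
ΣF_x = 0: A_x + 10 = 0 → A_x = -10.00 kN.

A_x = -10.00 kN, A_y = 64.52 kN, B_y = 66.48 kN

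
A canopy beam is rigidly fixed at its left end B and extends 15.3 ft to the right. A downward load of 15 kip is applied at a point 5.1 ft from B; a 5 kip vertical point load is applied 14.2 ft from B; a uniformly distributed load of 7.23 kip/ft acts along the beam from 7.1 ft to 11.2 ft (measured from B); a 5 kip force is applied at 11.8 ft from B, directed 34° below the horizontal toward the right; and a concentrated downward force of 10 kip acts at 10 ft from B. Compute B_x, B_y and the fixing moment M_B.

B_x = -4.145 kip, B_y = 62.44 kip, M_B = 551.7 kip·ft

Resultant of the distributed load: 7.23 × 4.1 = 29.643 kip at 9.15 ft from B.
ΣF_x = 0: B_x + 5·cos34° = 0 → B_x = -4.145 kip.
ΣF_y = 0: B_y − 15 − 5 − 7.23·4.1 − 5·sin34° − 10 = 0 → B_y = 62.44 kip.
ΣM about B: M_B − 15·5.1 − 5·14.2 − (7.23·4.1)·9.15 − 5·sin34°·11.8 − 10·10 = 0 → M_B = 551.7 kip·ft.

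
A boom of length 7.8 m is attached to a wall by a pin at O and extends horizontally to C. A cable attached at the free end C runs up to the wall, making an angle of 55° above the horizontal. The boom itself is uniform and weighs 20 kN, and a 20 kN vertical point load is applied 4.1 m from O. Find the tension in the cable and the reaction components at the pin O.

ΣM about O: T·sin55°·7.8 − 20·3.9 − 20·4.1 = 0 → T = 160/(7.8·0.819152) = 25.0415 ≈ 25.04 kN.
ΣF_x = 0: O_x − T·cos55° = 0 → O_x = 25.0415 × 0.573576 = 14.36 kN.
ΣF_y = 0: O_y + T·sin55° − 20 − 20 = 0 → O_y = 40 − 25.0415 × 0.819152 = 19.49 kN.

T = 25.04 kN, O_x = 14.36 kN, O_y = 19.49 kN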